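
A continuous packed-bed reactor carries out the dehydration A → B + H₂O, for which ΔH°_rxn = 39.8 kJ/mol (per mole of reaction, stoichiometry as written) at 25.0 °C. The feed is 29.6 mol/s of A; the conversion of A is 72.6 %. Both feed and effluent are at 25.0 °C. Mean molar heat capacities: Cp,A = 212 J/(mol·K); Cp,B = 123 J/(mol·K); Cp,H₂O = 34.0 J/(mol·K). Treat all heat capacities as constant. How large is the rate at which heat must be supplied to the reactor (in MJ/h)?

Extent of reaction ξ = 0.726 × 29.6 = 21.49 mol/s
Reaction term: ξ·ΔH°_rxn = 21.49 × 39.8 = 855.29 kJ/s
Q = ΔH = 855.29 kJ/s = 855.29 kW
Heat supplied = 3079 MJ/h

Q_in = 3080 MJ/h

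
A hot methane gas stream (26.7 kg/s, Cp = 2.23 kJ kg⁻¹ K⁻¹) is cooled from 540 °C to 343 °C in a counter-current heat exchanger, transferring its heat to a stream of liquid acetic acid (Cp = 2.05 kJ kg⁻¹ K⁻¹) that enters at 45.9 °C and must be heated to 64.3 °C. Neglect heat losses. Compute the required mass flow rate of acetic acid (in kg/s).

ṁ_c = 311 kg/s

Heat released by hot stream: Q = 26.7 × 2.23 × (540 − 343) = 11730 kJ/s
Energy balance on cold side (adiabatic exchanger): Q = ṁ_c·Cp_c·(T_c,out − T_c,in)
ṁ_c = 11730 / [2.05 × (64.3 − 45.9)] = 310.96 kg/s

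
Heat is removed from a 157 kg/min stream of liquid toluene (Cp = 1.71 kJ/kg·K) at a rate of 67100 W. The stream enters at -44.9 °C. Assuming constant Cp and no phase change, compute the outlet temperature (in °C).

T_out = -59.9 °C

Q = 67100 W = 4026 kJ/min
ΔT = Q/(ṁ·Cp) = 4026/(157×1.71) = 14.996 K
T_out = -44.9 − 14.996 = -59.896 °C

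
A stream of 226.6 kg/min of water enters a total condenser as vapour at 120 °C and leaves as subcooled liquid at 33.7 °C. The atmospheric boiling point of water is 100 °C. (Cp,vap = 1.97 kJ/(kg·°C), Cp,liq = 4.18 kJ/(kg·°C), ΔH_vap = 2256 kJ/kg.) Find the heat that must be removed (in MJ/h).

Q_c = 35000 MJ/h

vapour 120→100 °C: -39.4 kJ/kg
condensation at 100 °C: -2256 kJ/kg
liquid 100→33.7 °C: -277.13 kJ/kg
Δh = -39.4 + -2256 + -277.13 = -2572.5 kJ/kg
Q = ṁ·Δh = 226.6 kg/min × -2572.5 kJ/kg = -582940 kJ/min
|Q| = 9715.6 kW = 34976 MJ/h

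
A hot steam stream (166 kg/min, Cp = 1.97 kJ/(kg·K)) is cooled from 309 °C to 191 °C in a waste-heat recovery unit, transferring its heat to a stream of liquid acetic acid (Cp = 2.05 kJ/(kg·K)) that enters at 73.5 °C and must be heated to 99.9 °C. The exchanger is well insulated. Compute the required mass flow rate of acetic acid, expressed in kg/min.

ṁ_c = 713 kg/min

Heat released by hot stream: Q = 166 × 1.97 × (309 − 191) = 38588 kJ/min
Energy balance on cold side (adiabatic exchanger): Q = ṁ_c·Cp_c·(T_c,out − T_c,in)
ṁ_c = 38588 / [2.05 × (99.9 − 73.5)] = 713.01 kg/min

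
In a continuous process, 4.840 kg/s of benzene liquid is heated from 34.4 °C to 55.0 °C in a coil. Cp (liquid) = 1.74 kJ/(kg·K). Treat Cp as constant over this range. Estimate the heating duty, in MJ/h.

Q = 625 MJ/h

Q = ṁ·Cp·ΔT = 4.840 × 1.74 × (55.0 − 34.4) = 173.48 kJ/s
Heating duty = 624.55 MJ/h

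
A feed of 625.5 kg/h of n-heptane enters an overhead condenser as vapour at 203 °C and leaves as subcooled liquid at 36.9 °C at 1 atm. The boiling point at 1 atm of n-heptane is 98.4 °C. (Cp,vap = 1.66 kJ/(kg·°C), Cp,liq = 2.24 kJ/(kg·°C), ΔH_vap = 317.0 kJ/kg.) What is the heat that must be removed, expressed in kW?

Q_c = 109 kW

vapour 203→98.4 °C: -173.64 kJ/kg
condensation at 98.4 °C: -317 kJ/kg
liquid 98.4→36.9 °C: -137.76 kJ/kg
Δh = -173.64 + -317 + -137.76 = -628.4 kJ/kg
Q = ṁ·Δh = 625.5 kg/h × -628.4 kJ/kg = -393060 kJ/h
|Q| = 109.18 kW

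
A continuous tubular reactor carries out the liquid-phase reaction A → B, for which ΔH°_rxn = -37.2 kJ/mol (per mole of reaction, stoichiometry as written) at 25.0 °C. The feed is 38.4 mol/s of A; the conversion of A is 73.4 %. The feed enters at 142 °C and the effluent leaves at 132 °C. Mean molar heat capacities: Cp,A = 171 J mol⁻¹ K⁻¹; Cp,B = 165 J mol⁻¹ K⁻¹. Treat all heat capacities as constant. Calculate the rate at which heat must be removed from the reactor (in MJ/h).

Q_out = 4080 MJ/h

Extent of reaction ξ = 0.734 × 38.4 = 28.186 mol/s
Reaction term: ξ·ΔH°_rxn = 28.186 × -37.2 = -1048.5 kJ/s
Sensible, feed 142→25 °C: -768.27 kJ/s
Outlet flows (mol/s): A 10.214, B 28.186
Sensible, products 25→132 °C: 684.51 kJ/s
Q = ΔH = -1132.3 kJ/s = -1132.3 kW
Heat removed = 4076.1 MJ/h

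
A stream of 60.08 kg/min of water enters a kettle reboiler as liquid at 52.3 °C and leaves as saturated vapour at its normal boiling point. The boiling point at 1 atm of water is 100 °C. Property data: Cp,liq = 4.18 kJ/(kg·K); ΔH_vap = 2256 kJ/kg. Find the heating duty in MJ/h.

liquid 52.3→100 °C: 199.39 kJ/kg
vaporisation at 100 °C: 2256 kJ/kg
Δh = 199.39 + 2256 = 2455.4 kJ/kg
Q = ṁ·Δh = 60.08 kg/min × 2455.4 kJ/kg = 147520 kJ/min
|Q| = 2458.7 kW = 8851.2 MJ/h

Q = 8850 MJ/h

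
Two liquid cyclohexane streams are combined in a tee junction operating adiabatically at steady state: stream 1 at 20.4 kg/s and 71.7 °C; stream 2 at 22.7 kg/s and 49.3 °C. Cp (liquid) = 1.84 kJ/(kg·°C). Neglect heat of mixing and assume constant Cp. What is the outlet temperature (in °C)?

No heat crosses the boundary, so H_out = H_in.
Σ ṁᵢCp,ᵢTᵢ = 20.4×1.84×71.7 + 22.7×1.84×49.3 = 4750.5
Σ ṁᵢCp,ᵢ = 20.4×1.84 + 22.7×1.84 = 79.304
T_out = 4750.5 / 79.304 = 59.902 °C

T_out = 59.9 °C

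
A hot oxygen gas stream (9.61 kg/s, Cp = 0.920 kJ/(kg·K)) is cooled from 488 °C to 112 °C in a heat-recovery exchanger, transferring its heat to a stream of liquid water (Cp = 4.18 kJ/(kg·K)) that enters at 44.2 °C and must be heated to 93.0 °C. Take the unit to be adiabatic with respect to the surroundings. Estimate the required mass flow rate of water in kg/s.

Heat released by hot stream: Q = 9.61 × 0.920 × (488 − 112) = 3324.3 kJ/s
Energy balance on cold side (adiabatic exchanger): Q = ṁ_c·Cp_c·(T_c,out − T_c,in)
ṁ_c = 3324.3 / [4.18 × (93.0 − 44.2)] = 16.297 kg/s

ṁ_c = 16.3 kg/s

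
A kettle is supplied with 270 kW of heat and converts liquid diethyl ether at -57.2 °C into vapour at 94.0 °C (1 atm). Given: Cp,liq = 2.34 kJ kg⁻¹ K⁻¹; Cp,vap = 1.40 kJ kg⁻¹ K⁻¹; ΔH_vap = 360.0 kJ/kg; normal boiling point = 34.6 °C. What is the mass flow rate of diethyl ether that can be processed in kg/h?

ṁ = 1480 kg/h

Δh = 2.34×(34.6−-57.2) + 360.0 + 1.40×(94.0−34.6) = 657.97 kJ/kg
Q = 270 kW = 270 kJ/s = 972000 kJ/h
ṁ = Q/Δh = 972000 / 657.97 = 1477.3 kg/h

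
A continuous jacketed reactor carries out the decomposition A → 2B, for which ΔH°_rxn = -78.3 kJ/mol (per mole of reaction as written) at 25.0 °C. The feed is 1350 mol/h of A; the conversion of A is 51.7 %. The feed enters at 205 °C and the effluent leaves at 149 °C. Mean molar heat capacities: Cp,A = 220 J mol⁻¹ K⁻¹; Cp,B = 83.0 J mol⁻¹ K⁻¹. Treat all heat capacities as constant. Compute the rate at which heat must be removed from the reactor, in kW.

Extent of reaction ξ = 0.517 × 1350 = 697.95 mol/h
Reaction term: ξ·ΔH°_rxn = 697.95 × -78.3 = -54649 kJ/h
Sensible, feed 205→25 °C: -53460 kJ/h
Outlet flows (mol/h): A 652.05, B 1395.9
Sensible, products 25→149 °C: 32155 kJ/h
Q = ΔH = -75955 kJ/h = -21.099 kW
Heat removed = 21.099 kW

Q_out = 21.1 kW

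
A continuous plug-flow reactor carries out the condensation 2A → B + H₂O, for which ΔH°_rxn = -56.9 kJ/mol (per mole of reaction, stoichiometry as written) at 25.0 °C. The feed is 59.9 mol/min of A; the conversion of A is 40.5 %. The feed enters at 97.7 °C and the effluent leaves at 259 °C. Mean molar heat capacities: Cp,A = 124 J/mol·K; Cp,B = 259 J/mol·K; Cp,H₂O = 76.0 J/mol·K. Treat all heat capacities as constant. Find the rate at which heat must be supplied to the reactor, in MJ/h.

Q_in = 45.3 MJ/h

Extent of reaction ξ = 0.405 × 59.9 / 2 = 12.13 mol/min
Reaction term: ξ·ΔH°_rxn = 12.13 × -56.9 = -690.18 kJ/min
Sensible, feed 97.7→25 °C: -539.99 kJ/min
Outlet flows (mol/min): A 35.64, B 12.13, H₂O 12.13
Sensible, products 25→259 °C: 1985 kJ/min
Q = ΔH = 754.83 kJ/min = 12.58 kW
Heat supplied = 45.29 MJ/h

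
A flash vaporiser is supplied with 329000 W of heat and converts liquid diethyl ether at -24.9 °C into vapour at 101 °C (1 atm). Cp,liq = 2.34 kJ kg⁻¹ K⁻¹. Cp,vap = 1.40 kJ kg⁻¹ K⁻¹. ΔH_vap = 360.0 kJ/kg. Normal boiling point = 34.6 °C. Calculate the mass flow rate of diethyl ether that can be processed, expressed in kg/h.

ṁ = 2000 kg/h

Δh = 2.34×(34.6−-24.9) + 360.0 + 1.40×(101−34.6) = 592.19 kJ/kg
Q = 329000 W = 329 kJ/s = 1.1844e+06 kJ/h
ṁ = Q/Δh = 1.1844e+06 / 592.19 = 2000 kg/h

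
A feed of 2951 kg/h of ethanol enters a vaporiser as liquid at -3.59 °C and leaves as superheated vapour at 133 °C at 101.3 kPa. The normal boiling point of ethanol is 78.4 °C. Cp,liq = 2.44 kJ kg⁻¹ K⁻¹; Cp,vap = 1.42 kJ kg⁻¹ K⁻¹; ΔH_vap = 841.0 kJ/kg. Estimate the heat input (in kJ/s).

Q = 917 kJ/s

liquid -3.59→78.4 °C: 200.06 kJ/kg
vaporisation at 78.4 °C: 841 kJ/kg
vapour 78.4→133 °C: 77.532 kJ/kg
Δh = 200.06 + 841 + 77.532 = 1118.6 kJ/kg
Q = ṁ·Δh = 2951 kg/h × 1118.6 kJ/kg = 3.301e+06 kJ/h
|Q| = 916.93 kW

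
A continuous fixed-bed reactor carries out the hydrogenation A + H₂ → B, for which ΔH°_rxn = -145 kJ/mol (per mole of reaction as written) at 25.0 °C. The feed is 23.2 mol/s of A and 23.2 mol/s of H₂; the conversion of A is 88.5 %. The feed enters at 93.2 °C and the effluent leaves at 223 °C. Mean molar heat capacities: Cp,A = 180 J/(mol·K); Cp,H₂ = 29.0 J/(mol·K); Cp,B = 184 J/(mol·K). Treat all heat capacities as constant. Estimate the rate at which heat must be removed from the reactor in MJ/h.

Q_out = 8820 MJ/h

Extent of reaction ξ = 0.885 × 23.2 = 20.532 mol/s
Reaction term: ξ·ΔH°_rxn = 20.532 × -145 = -2977.1 kJ/s
Sensible, feed 93.2→25 °C: -330.69 kJ/s
Outlet flows (mol/s): A 2.668, H₂ 2.668, B 20.532
Sensible, products 25→223 °C: 858.43 kJ/s
Q = ΔH = -2449.4 kJ/s = -2449.4 kW
Heat removed = 8817.8 MJ/h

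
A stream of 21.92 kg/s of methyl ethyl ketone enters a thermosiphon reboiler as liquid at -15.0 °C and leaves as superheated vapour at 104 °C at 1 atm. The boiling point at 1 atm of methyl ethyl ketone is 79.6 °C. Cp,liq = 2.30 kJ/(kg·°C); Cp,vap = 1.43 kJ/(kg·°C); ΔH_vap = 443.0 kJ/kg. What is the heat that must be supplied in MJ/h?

liquid -15.0→79.6 °C: 217.58 kJ/kg
vaporisation at 79.6 °C: 443 kJ/kg
vapour 79.6→104 °C: 34.892 kJ/kg
Δh = 217.58 + 443 + 34.892 = 695.47 kJ/kg
Q = ṁ·Δh = 21.92 kg/s × 695.47 kJ/kg = 15245 kJ/s
|Q| = 15245 kW = 54881 MJ/h

Q = 54900 MJ/h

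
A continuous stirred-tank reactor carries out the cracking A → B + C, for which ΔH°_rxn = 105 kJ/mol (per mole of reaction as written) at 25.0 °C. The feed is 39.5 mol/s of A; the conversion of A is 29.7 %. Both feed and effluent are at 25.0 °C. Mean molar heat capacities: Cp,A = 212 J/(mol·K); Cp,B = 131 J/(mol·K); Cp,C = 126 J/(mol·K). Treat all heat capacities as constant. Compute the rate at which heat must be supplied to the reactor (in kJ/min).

Extent of reaction ξ = 0.297 × 39.5 = 11.731 mol/s
Reaction term: ξ·ΔH°_rxn = 11.731 × 105 = 1231.8 kJ/s
Q = ΔH = 1231.8 kJ/s = 1231.8 kW
Heat supplied = 73908 kJ/min

Q_in = 73900 kJ/min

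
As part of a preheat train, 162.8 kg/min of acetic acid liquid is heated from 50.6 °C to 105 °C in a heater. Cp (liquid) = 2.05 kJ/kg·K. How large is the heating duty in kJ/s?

Q = ṁ·Cp·ΔT = 162.8 × 2.05 × (105 − 50.6) = 18155 kJ/min
Converting: 18155 / 60 s = 302.59 kW

Q = 303 kJ/s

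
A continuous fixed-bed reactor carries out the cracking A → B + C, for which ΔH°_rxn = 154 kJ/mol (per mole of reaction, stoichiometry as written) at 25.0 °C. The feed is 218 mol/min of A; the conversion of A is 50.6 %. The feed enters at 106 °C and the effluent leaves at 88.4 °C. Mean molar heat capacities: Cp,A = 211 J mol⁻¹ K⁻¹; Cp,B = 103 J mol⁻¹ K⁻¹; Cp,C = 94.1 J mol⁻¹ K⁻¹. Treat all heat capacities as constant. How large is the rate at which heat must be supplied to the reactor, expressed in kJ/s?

Extent of reaction ξ = 0.506 × 218 = 110.31 mol/min
Reaction term: ξ·ΔH°_rxn = 110.31 × 154 = 16987 kJ/min
Sensible, feed 106→25 °C: -3725.8 kJ/min
Outlet flows (mol/min): A 107.69, B 110.31, C 110.31
Sensible, products 25→88.4 °C: 2819.1 kJ/min
Q = ΔH = 16081 kJ/min = 268.01 kW
Heat supplied = 268.01 kJ/s

Q_in = 268 kJ/s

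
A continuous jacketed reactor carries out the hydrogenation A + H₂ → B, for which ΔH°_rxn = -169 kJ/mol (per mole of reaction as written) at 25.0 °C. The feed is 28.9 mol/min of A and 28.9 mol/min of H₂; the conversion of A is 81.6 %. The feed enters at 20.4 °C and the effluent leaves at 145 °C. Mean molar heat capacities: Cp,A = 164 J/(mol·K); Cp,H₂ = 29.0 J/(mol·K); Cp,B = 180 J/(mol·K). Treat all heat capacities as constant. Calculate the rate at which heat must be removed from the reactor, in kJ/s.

Extent of reaction ξ = 0.816 × 28.9 = 23.582 mol/min
Reaction term: ξ·ΔH°_rxn = 23.582 × -169 = -3985.4 kJ/min
Sensible, feed 20.4→25 °C: 25.657 kJ/min
Outlet flows (mol/min): A 5.3176, H₂ 5.3176, B 23.582
Sensible, products 25→145 °C: 632.54 kJ/min
Q = ΔH = -3327.2 kJ/min = -55.454 kW
Heat removed = 55.454 kJ/s

Q_out = 55.5 kJ/s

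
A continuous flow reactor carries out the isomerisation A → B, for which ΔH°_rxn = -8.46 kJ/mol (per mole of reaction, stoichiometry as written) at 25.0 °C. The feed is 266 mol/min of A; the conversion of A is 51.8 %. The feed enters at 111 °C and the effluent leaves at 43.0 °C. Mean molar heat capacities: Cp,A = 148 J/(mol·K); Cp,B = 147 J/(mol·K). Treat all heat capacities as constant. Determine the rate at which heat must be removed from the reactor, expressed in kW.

Extent of reaction ξ = 0.518 × 266 = 137.79 mol/min
Reaction term: ξ·ΔH°_rxn = 137.79 × -8.46 = -1165.7 kJ/min
Sensible, feed 111→25 °C: -3385.6 kJ/min
Outlet flows (mol/min): A 128.21, B 137.79
Sensible, products 25→43.0 °C: 706.14 kJ/min
Q = ΔH = -3845.2 kJ/min = -64.087 kW
Heat removed = 64.087 kW

Q_out = 64.1 kW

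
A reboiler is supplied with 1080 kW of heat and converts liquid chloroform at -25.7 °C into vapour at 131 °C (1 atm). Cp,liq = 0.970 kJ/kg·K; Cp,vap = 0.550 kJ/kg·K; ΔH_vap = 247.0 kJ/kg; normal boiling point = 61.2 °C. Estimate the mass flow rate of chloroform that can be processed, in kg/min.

Δh = 0.970×(61.2−-25.7) + 247.0 + 0.550×(131−61.2) = 369.68 kJ/kg
Q = 1080 kW = 1080 kJ/s = 64800 kJ/min
ṁ = Q/Δh = 64800 / 369.68 = 175.29 kg/min

ṁ = 175 kg/min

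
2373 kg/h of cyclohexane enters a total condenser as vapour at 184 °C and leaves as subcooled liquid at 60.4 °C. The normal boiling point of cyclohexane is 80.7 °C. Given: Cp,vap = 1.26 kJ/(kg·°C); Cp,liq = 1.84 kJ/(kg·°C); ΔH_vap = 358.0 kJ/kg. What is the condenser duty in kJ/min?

Q_c = 20800 kJ/min

vapour 184→80.7 °C: -130.16 kJ/kg
condensation at 80.7 °C: -358 kJ/kg
liquid 80.7→60.4 °C: -37.352 kJ/kg
Δh = -130.16 + -358 + -37.352 = -525.51 kJ/kg
Q = ṁ·Δh = 2373 kg/h × -525.51 kJ/kg = -1.247e+06 kJ/h
|Q| = 346.4 kW = 20784 kJ/min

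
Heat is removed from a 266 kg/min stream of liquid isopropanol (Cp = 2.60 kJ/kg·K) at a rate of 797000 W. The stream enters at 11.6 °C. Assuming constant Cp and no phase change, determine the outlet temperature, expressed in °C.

T_out = -57.5 °C

Q = 797000 W = 47820 kJ/min
ΔT = Q/(ṁ·Cp) = 47820/(266×2.60) = 69.144 K
T_out = 11.6 − 69.144 = -57.544 °C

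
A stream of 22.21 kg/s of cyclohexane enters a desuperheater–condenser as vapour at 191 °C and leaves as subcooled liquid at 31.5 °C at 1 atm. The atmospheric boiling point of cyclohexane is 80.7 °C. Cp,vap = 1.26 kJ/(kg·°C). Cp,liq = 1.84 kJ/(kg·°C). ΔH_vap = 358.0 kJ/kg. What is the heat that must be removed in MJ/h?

vapour 191→80.7 °C: -138.98 kJ/kg
condensation at 80.7 °C: -358 kJ/kg
liquid 80.7→31.5 °C: -90.528 kJ/kg
Δh = -138.98 + -358 + -90.528 = -587.51 kJ/kg
Q = ṁ·Δh = 22.21 kg/s × -587.51 kJ/kg = -13049 kJ/s
|Q| = 13049 kW = 46975 MJ/h

Q_c = 47000 MJ/h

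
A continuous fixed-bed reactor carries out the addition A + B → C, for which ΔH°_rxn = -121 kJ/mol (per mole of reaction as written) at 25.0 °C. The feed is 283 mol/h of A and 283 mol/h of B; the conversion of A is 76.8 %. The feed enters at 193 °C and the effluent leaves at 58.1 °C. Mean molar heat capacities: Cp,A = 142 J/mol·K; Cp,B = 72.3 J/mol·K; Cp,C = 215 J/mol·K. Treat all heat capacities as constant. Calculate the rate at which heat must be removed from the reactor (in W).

Extent of reaction ξ = 0.768 × 283 = 217.34 mol/h
Reaction term: ξ·ΔH°_rxn = 217.34 × -121 = -26299 kJ/h
Sensible, feed 193→25 °C: -10189 kJ/h
Outlet flows (mol/h): A 65.656, B 65.656, C 217.34
Sensible, products 25→58.1 °C: 2012.4 kJ/h
Q = ΔH = -34475 kJ/h = -9.5763 kW
Heat removed = 9576.3 W

Q_out = 9580 W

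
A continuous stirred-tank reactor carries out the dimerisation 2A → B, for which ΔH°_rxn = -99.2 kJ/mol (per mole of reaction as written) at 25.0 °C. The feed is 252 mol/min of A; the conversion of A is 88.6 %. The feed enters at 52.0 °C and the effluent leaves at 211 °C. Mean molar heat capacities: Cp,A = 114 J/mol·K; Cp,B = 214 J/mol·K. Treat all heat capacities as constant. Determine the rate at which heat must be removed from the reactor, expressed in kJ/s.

Q_out = 113 kJ/s

Extent of reaction ξ = 0.886 × 252 / 2 = 111.64 mol/min
Reaction term: ξ·ΔH°_rxn = 111.64 × -99.2 = -11074 kJ/min
Sensible, feed 52.0→25 °C: -775.66 kJ/min
Outlet flows (mol/min): A 28.728, B 111.64
Sensible, products 25→211 °C: 5052.7 kJ/min
Q = ΔH = -6797.2 kJ/min = -113.29 kW
Heat removed = 113.29 kJ/s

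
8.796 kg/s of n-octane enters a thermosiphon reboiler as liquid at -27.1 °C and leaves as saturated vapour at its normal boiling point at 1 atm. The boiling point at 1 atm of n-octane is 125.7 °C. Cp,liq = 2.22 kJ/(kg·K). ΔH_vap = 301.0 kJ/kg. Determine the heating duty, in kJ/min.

Q = 338000 kJ/min

liquid -27.1→125.7 °C: 339.22 kJ/kg
vaporisation at 125.7 °C: 301 kJ/kg
Δh = 339.22 + 301 = 640.22 kJ/kg
Q = ṁ·Δh = 8.796 kg/s × 640.22 kJ/kg = 5631.3 kJ/s
|Q| = 5631.3 kW = 337880 kJ/min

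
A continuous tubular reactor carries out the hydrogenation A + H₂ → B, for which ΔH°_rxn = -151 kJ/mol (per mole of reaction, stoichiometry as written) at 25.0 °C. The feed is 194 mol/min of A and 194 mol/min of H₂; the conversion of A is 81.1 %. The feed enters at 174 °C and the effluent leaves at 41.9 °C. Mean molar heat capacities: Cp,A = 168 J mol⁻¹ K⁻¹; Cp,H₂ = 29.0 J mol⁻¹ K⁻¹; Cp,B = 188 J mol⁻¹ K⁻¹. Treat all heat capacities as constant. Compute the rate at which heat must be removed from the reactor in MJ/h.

Extent of reaction ξ = 0.811 × 194 = 157.33 mol/min
Reaction term: ξ·ΔH°_rxn = 157.33 × -151 = -23757 kJ/min
Sensible, feed 174→25 °C: -5694.5 kJ/min
Outlet flows (mol/min): A 36.666, H₂ 36.666, B 157.33
Sensible, products 25→41.9 °C: 621.95 kJ/min
Q = ΔH = -28830 kJ/min = -480.5 kW
Heat removed = 1729.8 MJ/h

Q_out = 1730 MJ/h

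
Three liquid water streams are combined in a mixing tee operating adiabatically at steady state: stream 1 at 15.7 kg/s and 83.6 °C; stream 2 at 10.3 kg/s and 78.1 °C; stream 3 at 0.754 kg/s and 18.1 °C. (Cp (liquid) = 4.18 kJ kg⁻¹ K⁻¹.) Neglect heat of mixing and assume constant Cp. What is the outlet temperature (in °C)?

T_out = 79.6 °C

No heat crosses the boundary, so H_out = H_in.
Σ ṁᵢCp,ᵢTᵢ = 15.7×4.18×83.6 + 10.3×4.18×78.1 + 0.754×4.18×18.1 = 8905.9
Σ ṁᵢCp,ᵢ = 15.7×4.18 + 10.3×4.18 + 0.754×4.18 = 111.83
T_out = 8905.9 / 111.83 = 79.637 °C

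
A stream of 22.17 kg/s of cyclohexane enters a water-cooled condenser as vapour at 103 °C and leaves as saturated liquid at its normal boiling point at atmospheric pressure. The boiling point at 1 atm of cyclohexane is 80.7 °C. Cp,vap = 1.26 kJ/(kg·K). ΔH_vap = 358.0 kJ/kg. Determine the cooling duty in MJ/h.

vapour 103→80.7 °C: -28.098 kJ/kg
condensation at 80.7 °C: -358 kJ/kg
Δh = -28.098 + -358 = -386.1 kJ/kg
Q = ṁ·Δh = 22.17 kg/s × -386.1 kJ/kg = -8559.8 kJ/s
|Q| = 8559.8 kW = 30815 MJ/h

Q_c = 30800 MJ/h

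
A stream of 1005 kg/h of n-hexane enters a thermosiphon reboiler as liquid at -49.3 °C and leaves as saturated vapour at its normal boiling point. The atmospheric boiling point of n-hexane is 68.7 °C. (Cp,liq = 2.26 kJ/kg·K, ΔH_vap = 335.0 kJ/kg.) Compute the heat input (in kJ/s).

Q = 168 kJ/s

liquid -49.3→68.7 °C: 266.68 kJ/kg
vaporisation at 68.7 °C: 335 kJ/kg
Δh = 266.68 + 335 = 601.68 kJ/kg
Q = ṁ·Δh = 1005 kg/h × 601.68 kJ/kg = 604690 kJ/h
|Q| = 167.97 kW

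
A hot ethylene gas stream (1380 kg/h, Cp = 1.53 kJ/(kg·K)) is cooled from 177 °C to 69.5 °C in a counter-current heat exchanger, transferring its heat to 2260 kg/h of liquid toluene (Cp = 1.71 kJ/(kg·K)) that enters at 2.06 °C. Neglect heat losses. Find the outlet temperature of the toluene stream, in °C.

Heat released by hot stream: Q = 1380 × 1.53 × (177 − 69.5) = 226980 kJ/h
Energy balance on cold side (adiabatic exchanger): Q = ṁ_c·Cp_c·(T_c,out − T_c,in)
T_c,out = 2.06 + 226980/(2260 × 1.71) = 60.792 °C

T_c,out = 60.8 °C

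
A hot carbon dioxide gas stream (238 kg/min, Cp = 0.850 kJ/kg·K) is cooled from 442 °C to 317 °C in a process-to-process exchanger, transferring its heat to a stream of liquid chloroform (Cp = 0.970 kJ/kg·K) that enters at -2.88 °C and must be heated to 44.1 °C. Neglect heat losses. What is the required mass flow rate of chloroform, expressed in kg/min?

Heat released by hot stream: Q = 238 × 0.850 × (442 − 317) = 25287 kJ/min
Energy balance on cold side (adiabatic exchanger): Q = ṁ_c·Cp_c·(T_c,out − T_c,in)
ṁ_c = 25287 / [0.970 × (44.1 − -2.88)] = 554.91 kg/min

ṁ_c = 555 kg/min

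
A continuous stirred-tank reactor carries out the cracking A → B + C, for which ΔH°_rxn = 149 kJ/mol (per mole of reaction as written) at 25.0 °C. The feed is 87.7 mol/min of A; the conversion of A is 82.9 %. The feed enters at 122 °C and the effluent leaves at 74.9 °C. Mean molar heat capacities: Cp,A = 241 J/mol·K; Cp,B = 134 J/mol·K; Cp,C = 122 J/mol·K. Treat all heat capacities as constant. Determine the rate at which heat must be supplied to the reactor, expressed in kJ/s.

Q_in = 165 kJ/s

Extent of reaction ξ = 0.829 × 87.7 = 72.703 mol/min
Reaction term: ξ·ΔH°_rxn = 72.703 × 149 = 10833 kJ/min
Sensible, feed 122→25 °C: -2050.2 kJ/min
Outlet flows (mol/min): A 14.997, B 72.703, C 72.703
Sensible, products 25→74.9 °C: 1109.1 kJ/min
Q = ΔH = 9891.7 kJ/min = 164.86 kW
Heat supplied = 164.86 kJ/s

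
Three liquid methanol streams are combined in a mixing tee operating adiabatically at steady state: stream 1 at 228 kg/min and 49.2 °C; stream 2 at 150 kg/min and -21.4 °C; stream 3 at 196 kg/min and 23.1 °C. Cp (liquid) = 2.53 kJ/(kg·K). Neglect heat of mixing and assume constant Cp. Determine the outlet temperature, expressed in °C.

Adiabatic, steady state ⇒ Σ ṁᵢCp,ᵢ(T_out − Tᵢ) = 0
Σ ṁᵢCp,ᵢTᵢ = 228×2.53×49.2 + 150×2.53×-21.4 + 196×2.53×23.1 = 31714
Σ ṁᵢCp,ᵢ = 228×2.53 + 150×2.53 + 196×2.53 = 1452.2
T_out = 31714 / 1452.2 = 21.838 °C

T_out = 21.8 °C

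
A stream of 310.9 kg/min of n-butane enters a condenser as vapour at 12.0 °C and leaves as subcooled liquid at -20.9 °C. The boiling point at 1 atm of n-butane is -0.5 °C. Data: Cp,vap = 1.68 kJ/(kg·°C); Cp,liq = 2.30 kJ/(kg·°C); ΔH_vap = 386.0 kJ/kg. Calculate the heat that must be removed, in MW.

Q_c = 2.35 MW

vapour 12.0→-0.5 °C: -21 kJ/kg
condensation at -0.5 °C: -386 kJ/kg
liquid -0.5→-20.9 °C: -46.92 kJ/kg
Δh = -21 + -386 + -46.92 = -453.92 kJ/kg
Q = ṁ·Δh = 310.9 kg/min × -453.92 kJ/kg = -141120 kJ/min
|Q| = 2352.1 kW = 2.3521 MW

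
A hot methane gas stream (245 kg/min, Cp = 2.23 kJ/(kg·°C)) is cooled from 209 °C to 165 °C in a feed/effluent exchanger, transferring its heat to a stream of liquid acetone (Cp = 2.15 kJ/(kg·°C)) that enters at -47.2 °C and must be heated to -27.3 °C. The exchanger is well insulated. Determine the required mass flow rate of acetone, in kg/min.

Heat released by hot stream: Q = 245 × 2.23 × (209 − 165) = 24039 kJ/min
Energy balance on cold side (adiabatic exchanger): Q = ṁ_c·Cp_c·(T_c,out − T_c,in)
ṁ_c = 24039 / [2.15 × (-27.3 − -47.2)] = 561.87 kg/min

ṁ_c = 562 kg/min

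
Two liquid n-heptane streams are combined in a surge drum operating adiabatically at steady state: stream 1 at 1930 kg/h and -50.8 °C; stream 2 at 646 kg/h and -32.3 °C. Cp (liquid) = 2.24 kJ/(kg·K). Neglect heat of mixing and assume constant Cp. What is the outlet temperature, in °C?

T_out = -46.2 °C

No heat crosses the boundary, so H_out = H_in.
T_out = Σ ṁᵢCp,ᵢTᵢ / Σ ṁᵢCp,ᵢ
      = -266360 / 5770.2 = -46.161 °C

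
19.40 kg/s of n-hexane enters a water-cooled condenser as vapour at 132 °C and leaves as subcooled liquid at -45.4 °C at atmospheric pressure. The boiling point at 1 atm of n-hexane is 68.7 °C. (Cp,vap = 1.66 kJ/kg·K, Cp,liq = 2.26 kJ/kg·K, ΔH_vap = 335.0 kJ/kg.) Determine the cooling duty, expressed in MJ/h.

Q_c = 48700 MJ/h

vapour 132→68.7 °C: -105.08 kJ/kg
condensation at 68.7 °C: -335 kJ/kg
liquid 68.7→-45.4 °C: -257.87 kJ/kg
Δh = -105.08 + -335 + -257.87 = -697.94 kJ/kg
Q = ṁ·Δh = 19.40 kg/s × -697.94 kJ/kg = -13540 kJ/s
|Q| = 13540 kW = 48744 MJ/h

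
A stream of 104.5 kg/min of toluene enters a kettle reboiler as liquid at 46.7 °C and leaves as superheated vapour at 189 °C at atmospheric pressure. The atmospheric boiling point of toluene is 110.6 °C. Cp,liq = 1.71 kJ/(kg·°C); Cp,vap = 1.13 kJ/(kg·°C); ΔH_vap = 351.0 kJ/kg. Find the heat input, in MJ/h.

liquid 46.7→110.6 °C: 109.27 kJ/kg
vaporisation at 110.6 °C: 351 kJ/kg
vapour 110.6→189 °C: 88.592 kJ/kg
Δh = 109.27 + 351 + 88.592 = 548.86 kJ/kg
Q = ṁ·Δh = 104.5 kg/min × 548.86 kJ/kg = 57356 kJ/min
|Q| = 955.93 kW = 3441.4 MJ/h

Q = 3440 MJ/h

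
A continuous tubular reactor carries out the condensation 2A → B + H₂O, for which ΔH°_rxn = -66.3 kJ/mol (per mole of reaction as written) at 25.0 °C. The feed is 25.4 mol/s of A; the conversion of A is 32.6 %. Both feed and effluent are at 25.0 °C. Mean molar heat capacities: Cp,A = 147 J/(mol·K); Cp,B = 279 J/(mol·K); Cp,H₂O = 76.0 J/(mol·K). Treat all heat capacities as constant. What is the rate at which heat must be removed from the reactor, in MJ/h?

Q_out = 988 MJ/h

Extent of reaction ξ = 0.326 × 25.4 / 2 = 4.1402 mol/s
Reaction term: ξ·ΔH°_rxn = 4.1402 × -66.3 = -274.5 kJ/s
Q = ΔH = -274.5 kJ/s = -274.5 kW
Heat removed = 988.18 MJ/h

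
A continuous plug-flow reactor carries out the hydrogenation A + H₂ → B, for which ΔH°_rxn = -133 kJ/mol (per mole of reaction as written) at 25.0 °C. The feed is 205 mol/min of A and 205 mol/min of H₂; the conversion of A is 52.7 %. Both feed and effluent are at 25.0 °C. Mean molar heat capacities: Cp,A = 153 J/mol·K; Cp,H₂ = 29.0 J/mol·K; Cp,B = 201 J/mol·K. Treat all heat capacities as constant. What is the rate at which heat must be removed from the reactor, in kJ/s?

Q_out = 239 kJ/s

Extent of reaction ξ = 0.527 × 205 = 108.04 mol/min
Reaction term: ξ·ΔH°_rxn = 108.04 × -133 = -14369 kJ/min
Q = ΔH = -14369 kJ/min = -239.48 kW
Heat removed = 239.48 kJ/s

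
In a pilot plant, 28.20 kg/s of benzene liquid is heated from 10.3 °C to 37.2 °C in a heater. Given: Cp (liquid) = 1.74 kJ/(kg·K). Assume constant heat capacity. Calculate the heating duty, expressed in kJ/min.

Q = 79200 kJ/min

Q = ṁ·Cp·ΔT = 28.20 × 1.74 × (37.2 − 10.3) = 1319.9 kJ/s
Heating duty = 79196 kJ/min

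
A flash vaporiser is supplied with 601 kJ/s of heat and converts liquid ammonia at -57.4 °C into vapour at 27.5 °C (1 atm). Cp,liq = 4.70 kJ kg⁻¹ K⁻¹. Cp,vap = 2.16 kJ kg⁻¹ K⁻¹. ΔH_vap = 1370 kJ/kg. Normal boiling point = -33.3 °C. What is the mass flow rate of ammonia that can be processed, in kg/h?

ṁ = 1340 kg/h

Δh = 4.70×(-33.3−-57.4) + 1370 + 2.16×(27.5−-33.3) = 1614.6 kJ/kg
Q = 601 kJ/s = 601 kJ/s = 2.1636e+06 kJ/h
ṁ = Q/Δh = 2.1636e+06 / 1614.6 = 1340 kg/h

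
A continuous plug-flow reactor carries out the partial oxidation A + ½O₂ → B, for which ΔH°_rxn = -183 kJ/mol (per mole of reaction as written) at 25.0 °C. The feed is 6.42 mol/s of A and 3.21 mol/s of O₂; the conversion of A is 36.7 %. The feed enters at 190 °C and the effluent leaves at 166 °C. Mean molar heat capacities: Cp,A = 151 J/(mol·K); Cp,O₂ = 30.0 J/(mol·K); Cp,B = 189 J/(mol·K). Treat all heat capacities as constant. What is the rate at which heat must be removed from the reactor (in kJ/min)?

Q_out = 26900 kJ/min

Extent of reaction ξ = 0.367 × 6.42 = 2.3561 mol/s
Reaction term: ξ·ΔH°_rxn = 2.3561 × -183 = -431.17 kJ/s
Sensible, feed 190→25 °C: -175.84 kJ/s
Outlet flows (mol/s): A 4.0639, O₂ 2.0319, B 2.3561
Sensible, products 25→166 °C: 157.91 kJ/s
Q = ΔH = -449.11 kJ/s = -449.11 kW
Heat removed = 26947 kJ/min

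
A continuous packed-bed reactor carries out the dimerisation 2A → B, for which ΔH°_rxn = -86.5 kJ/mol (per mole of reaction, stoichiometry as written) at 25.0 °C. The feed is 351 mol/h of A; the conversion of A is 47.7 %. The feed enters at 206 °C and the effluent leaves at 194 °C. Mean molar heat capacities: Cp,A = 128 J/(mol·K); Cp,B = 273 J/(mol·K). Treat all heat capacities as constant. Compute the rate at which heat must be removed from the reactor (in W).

Extent of reaction ξ = 0.477 × 351 / 2 = 83.713 mol/h
Reaction term: ξ·ΔH°_rxn = 83.713 × -86.5 = -7241.2 kJ/h
Sensible, feed 206→25 °C: -8132 kJ/h
Outlet flows (mol/h): A 183.57, B 83.713
Sensible, products 25→194 °C: 7833.3 kJ/h
Q = ΔH = -7539.8 kJ/h = -2.0944 kW
Heat removed = 2094.4 W

Q_out = 2090 W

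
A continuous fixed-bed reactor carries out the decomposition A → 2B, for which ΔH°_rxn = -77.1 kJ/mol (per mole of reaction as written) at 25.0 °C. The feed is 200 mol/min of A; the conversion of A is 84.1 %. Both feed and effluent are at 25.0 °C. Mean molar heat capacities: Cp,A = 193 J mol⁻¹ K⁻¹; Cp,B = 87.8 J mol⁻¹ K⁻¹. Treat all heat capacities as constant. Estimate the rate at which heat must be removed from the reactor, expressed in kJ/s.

Extent of reaction ξ = 0.841 × 200 = 168.2 mol/min
Reaction term: ξ·ΔH°_rxn = 168.2 × -77.1 = -12968 kJ/min
Q = ΔH = -12968 kJ/min = -216.14 kW
Heat removed = 216.14 kJ/s

Q_out = 216 kJ/s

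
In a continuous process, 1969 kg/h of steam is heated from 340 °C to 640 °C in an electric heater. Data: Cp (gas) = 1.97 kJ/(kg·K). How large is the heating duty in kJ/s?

Q = 323 kJ/s

Q = ṁ·Cp·ΔT = 1969 × 1.97 × (640 − 340) = 1.1637e+06 kJ/h
Converting: 1.1637e+06 / 3600 s = 323.24 kW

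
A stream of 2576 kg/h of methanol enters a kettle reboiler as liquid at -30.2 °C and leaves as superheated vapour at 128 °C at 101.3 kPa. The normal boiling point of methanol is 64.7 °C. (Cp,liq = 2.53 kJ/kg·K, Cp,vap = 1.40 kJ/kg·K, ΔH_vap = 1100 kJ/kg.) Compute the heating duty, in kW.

liquid -30.2→64.7 °C: 240.1 kJ/kg
vaporisation at 64.7 °C: 1100 kJ/kg
vapour 64.7→128 °C: 88.62 kJ/kg
Δh = 240.1 + 1100 + 88.62 = 1428.7 kJ/kg
Q = ṁ·Δh = 2576 kg/h × 1428.7 kJ/kg = 3.6804e+06 kJ/h
|Q| = 1022.3 kW

Q = 1020 kW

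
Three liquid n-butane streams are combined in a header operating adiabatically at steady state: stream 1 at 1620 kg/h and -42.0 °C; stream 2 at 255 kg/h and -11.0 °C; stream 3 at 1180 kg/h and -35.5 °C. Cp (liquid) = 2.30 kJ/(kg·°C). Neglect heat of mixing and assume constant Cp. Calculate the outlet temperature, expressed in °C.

T_out = -36.9 °C

No heat crosses the boundary, so H_out = H_in.
Σ ṁᵢCp,ᵢTᵢ = 1620×2.30×-42.0 + 255×2.30×-11.0 + 1180×2.30×-35.5 = -259290
Σ ṁᵢCp,ᵢ = 1620×2.30 + 255×2.30 + 1180×2.30 = 7026.5
T_out = -259290 / 7026.5 = -36.902 °C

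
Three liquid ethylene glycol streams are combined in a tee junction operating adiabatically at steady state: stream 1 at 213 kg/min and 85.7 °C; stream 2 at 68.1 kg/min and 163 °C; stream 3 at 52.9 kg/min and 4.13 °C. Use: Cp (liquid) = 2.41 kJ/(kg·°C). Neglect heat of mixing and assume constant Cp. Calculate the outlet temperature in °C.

T_out = 88.5 °C

Adiabatic, steady state ⇒ Σ ṁᵢCp,ᵢ(T_out − Tᵢ) = 0
T_out = Σ ṁᵢCp,ᵢTᵢ / Σ ṁᵢCp,ᵢ
      = 71271 / 804.94 = 88.542 °C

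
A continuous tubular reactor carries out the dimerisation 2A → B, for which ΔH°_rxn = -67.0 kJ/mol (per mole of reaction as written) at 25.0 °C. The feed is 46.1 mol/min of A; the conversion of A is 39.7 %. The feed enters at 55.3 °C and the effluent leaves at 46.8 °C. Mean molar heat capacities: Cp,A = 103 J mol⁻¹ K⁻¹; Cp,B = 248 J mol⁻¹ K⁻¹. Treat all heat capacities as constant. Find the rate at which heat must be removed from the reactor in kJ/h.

Extent of reaction ξ = 0.397 × 46.1 / 2 = 9.1509 mol/min
Reaction term: ξ·ΔH°_rxn = 9.1509 × -67.0 = -613.11 kJ/min
Sensible, feed 55.3→25 °C: -143.87 kJ/min
Outlet flows (mol/min): A 27.798, B 9.1509
Sensible, products 25→46.8 °C: 111.89 kJ/min
Q = ΔH = -645.09 kJ/min = -10.751 kW
Heat removed = 38705 kJ/h

Q_out = 38700 kJ/h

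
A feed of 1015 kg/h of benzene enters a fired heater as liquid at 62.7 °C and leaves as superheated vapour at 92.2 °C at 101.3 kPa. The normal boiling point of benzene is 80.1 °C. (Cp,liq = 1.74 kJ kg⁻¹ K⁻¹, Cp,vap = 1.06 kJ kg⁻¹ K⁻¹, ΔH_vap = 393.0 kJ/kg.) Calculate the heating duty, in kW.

liquid 62.7→80.1 °C: 30.276 kJ/kg
vaporisation at 80.1 °C: 393 kJ/kg
vapour 80.1→92.2 °C: 12.826 kJ/kg
Δh = 30.276 + 393 + 12.826 = 436.1 kJ/kg
Q = ṁ·Δh = 1015 kg/h × 436.1 kJ/kg = 442640 kJ/h
|Q| = 122.96 kW

Q = 123 kW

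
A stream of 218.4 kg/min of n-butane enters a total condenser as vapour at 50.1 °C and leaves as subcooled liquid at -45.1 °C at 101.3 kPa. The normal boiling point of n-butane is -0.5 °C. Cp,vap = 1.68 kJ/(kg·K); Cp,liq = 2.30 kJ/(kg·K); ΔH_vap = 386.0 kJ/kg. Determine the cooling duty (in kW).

Q_c = 2090 kW

vapour 50.1→-0.5 °C: -85.008 kJ/kg
condensation at -0.5 °C: -386 kJ/kg
liquid -0.5→-45.1 °C: -102.58 kJ/kg
Δh = -85.008 + -386 + -102.58 = -573.59 kJ/kg
Q = ṁ·Δh = 218.4 kg/min × -573.59 kJ/kg = -125270 kJ/min
|Q| = 2087.9 kW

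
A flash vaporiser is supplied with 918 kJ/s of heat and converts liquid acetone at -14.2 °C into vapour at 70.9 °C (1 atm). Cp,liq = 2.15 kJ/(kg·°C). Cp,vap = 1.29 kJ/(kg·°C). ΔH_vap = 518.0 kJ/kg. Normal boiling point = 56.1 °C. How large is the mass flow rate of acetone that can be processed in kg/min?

Δh = 2.15×(56.1−-14.2) + 518.0 + 1.29×(70.9−56.1) = 688.24 kJ/kg
Q = 918 kJ/s = 918 kJ/s = 55080 kJ/min
ṁ = Q/Δh = 55080 / 688.24 = 80.031 kg/min

ṁ = 80.0 kg/min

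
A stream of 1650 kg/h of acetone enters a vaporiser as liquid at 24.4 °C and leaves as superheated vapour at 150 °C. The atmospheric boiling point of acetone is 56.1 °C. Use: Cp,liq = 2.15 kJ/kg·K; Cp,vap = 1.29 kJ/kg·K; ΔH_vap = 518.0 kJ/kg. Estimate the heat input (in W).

Q = 324000 W

liquid 24.4→56.1 °C: 68.155 kJ/kg
vaporisation at 56.1 °C: 518 kJ/kg
vapour 56.1→150 °C: 121.13 kJ/kg
Δh = 68.155 + 518 + 121.13 = 707.29 kJ/kg
Q = ṁ·Δh = 1650 kg/h × 707.29 kJ/kg = 1.167e+06 kJ/h
|Q| = 324.17 kW = 324170 W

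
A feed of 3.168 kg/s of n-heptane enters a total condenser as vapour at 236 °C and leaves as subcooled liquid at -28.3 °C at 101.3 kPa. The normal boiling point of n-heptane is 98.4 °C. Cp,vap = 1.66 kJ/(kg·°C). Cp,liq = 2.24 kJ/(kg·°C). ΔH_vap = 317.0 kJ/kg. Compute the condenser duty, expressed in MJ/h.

Q_c = 9460 MJ/h

vapour 236→98.4 °C: -228.42 kJ/kg
condensation at 98.4 °C: -317 kJ/kg
liquid 98.4→-28.3 °C: -283.81 kJ/kg
Δh = -228.42 + -317 + -283.81 = -829.22 kJ/kg
Q = ṁ·Δh = 3.168 kg/s × -829.22 kJ/kg = -2627 kJ/s
|Q| = 2627 kW = 9457.1 MJ/h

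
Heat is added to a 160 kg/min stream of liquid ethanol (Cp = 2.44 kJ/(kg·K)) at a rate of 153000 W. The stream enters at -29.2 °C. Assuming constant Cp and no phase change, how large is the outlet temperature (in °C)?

T_out = -5.69 °C

Q = 153000 W = 9180 kJ/min
ΔT = Q/(ṁ·Cp) = 9180/(160×2.44) = 23.514 K
T_out = -29.2 + 23.514 = -5.6857 °C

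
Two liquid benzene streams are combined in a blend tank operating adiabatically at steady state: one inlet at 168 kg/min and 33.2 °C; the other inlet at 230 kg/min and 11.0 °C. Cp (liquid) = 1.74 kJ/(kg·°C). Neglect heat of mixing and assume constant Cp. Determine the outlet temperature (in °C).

Adiabatic, steady state ⇒ Σ ṁᵢCp,ᵢ(T_out − Tᵢ) = 0
T_out = Σ ṁᵢCp,ᵢTᵢ / Σ ṁᵢCp,ᵢ
      = 14107 / 692.52 = 20.371 °C

T_out = 20.4 °C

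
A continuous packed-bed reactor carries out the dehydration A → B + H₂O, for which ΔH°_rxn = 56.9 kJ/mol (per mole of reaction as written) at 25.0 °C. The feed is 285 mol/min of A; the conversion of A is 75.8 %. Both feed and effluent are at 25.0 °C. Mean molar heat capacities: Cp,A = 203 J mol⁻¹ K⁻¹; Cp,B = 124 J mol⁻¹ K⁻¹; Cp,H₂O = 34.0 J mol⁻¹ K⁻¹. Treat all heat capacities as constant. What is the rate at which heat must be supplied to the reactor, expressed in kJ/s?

Q_in = 205 kJ/s

Extent of reaction ξ = 0.758 × 285 = 216.03 mol/min
Reaction term: ξ·ΔH°_rxn = 216.03 × 56.9 = 12292 kJ/min
Q = ΔH = 12292 kJ/min = 204.87 kW
Heat supplied = 204.87 kJ/s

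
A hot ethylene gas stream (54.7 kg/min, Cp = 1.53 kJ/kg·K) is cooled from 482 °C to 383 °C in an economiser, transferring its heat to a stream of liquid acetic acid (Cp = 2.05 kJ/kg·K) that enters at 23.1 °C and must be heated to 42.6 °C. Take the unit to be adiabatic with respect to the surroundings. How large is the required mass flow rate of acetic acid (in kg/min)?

ṁ_c = 207 kg/min

Heat released by hot stream: Q = 54.7 × 1.53 × (482 − 383) = 8285.4 kJ/min
Energy balance on cold side (adiabatic exchanger): Q = ṁ_c·Cp_c·(T_c,out − T_c,in)
ṁ_c = 8285.4 / [2.05 × (42.6 − 23.1)] = 207.26 kg/min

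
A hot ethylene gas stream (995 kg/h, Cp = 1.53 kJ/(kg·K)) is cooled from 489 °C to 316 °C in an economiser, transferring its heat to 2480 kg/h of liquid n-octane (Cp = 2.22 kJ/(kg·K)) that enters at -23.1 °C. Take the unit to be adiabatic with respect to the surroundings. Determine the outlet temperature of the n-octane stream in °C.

Heat released by hot stream: Q = 995 × 1.53 × (489 − 316) = 263370 kJ/h
Energy balance on cold side (adiabatic exchanger): Q = ṁ_c·Cp_c·(T_c,out − T_c,in)
T_c,out = -23.1 + 263370/(2480 × 2.22) = 24.736 °C

T_c,out = 24.7 °C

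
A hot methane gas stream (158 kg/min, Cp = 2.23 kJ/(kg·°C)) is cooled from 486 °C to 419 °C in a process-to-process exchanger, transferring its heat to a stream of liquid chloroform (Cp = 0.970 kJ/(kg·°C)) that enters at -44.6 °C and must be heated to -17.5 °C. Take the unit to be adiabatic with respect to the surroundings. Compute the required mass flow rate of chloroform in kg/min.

Heat released by hot stream: Q = 158 × 2.23 × (486 − 419) = 23607 kJ/min
Energy balance on cold side (adiabatic exchanger): Q = ṁ_c·Cp_c·(T_c,out − T_c,in)
ṁ_c = 23607 / [0.970 × (-17.5 − -44.6)] = 898.04 kg/min

ṁ_c = 898 kg/min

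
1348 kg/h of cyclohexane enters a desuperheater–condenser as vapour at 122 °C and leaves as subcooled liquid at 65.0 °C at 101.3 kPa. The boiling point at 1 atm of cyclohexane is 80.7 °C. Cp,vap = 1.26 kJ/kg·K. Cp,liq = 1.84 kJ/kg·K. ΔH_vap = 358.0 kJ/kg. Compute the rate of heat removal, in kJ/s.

vapour 122→80.7 °C: -52.038 kJ/kg
condensation at 80.7 °C: -358 kJ/kg
liquid 80.7→65.0 °C: -28.888 kJ/kg
Δh = -52.038 + -358 + -28.888 = -438.93 kJ/kg
Q = ṁ·Δh = 1348 kg/h × -438.93 kJ/kg = -591670 kJ/h
|Q| = 164.35 kW

Q_c = 164 kJ/s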